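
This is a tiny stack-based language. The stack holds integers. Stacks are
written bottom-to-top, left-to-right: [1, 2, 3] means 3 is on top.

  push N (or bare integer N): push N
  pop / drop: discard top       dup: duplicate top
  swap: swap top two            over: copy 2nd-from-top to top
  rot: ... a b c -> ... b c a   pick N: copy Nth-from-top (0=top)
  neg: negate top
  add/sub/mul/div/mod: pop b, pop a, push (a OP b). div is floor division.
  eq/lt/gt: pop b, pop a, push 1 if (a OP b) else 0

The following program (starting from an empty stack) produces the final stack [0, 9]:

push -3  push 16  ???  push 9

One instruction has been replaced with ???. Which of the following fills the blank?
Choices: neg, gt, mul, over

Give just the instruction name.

Answer: gt

Derivation:
Stack before ???: [-3, 16]
Stack after ???:  [0]
Checking each choice:
  neg: produces [-3, -16, 9]
  gt: MATCH
  mul: produces [-48, 9]
  over: produces [-3, 16, -3, 9]


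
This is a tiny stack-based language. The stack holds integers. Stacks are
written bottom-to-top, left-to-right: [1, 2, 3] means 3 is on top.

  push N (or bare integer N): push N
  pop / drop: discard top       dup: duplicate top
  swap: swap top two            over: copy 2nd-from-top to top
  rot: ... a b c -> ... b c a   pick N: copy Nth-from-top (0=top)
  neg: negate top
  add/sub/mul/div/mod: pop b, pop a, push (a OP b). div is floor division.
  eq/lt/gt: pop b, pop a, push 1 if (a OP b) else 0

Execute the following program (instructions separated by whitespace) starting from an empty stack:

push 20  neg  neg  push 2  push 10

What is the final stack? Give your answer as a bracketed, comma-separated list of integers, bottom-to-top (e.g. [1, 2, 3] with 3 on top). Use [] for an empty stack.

Answer: [20, 2, 10]

Derivation:
After 'push 20': [20]
After 'neg': [-20]
After 'neg': [20]
After 'push 2': [20, 2]
After 'push 10': [20, 2, 10]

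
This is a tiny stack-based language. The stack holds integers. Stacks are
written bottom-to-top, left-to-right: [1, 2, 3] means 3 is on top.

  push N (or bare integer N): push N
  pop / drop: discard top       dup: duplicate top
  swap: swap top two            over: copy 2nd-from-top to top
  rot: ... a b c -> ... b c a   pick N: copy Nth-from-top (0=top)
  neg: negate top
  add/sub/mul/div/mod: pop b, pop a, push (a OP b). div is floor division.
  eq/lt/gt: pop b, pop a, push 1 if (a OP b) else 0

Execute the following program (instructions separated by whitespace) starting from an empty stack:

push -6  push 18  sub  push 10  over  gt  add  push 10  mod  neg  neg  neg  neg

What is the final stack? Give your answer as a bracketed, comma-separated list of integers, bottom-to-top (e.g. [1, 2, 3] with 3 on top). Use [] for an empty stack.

Answer: [7]

Derivation:
After 'push -6': [-6]
After 'push 18': [-6, 18]
After 'sub': [-24]
After 'push 10': [-24, 10]
After 'over': [-24, 10, -24]
After 'gt': [-24, 1]
After 'add': [-23]
After 'push 10': [-23, 10]
After 'mod': [7]
After 'neg': [-7]
After 'neg': [7]
After 'neg': [-7]
After 'neg': [7]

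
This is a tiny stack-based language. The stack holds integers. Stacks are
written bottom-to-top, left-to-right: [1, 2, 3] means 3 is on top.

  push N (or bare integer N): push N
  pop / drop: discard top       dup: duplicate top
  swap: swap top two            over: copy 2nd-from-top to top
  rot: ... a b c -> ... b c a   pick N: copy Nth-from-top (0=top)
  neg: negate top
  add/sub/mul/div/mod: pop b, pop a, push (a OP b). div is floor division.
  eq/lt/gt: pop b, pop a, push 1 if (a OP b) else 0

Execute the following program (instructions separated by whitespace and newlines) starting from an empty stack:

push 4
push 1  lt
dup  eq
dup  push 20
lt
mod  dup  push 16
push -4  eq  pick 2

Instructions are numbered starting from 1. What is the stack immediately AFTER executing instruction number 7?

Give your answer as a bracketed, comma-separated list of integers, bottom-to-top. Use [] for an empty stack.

Answer: [1, 1, 20]

Derivation:
Step 1 ('push 4'): [4]
Step 2 ('push 1'): [4, 1]
Step 3 ('lt'): [0]
Step 4 ('dup'): [0, 0]
Step 5 ('eq'): [1]
Step 6 ('dup'): [1, 1]
Step 7 ('push 20'): [1, 1, 20]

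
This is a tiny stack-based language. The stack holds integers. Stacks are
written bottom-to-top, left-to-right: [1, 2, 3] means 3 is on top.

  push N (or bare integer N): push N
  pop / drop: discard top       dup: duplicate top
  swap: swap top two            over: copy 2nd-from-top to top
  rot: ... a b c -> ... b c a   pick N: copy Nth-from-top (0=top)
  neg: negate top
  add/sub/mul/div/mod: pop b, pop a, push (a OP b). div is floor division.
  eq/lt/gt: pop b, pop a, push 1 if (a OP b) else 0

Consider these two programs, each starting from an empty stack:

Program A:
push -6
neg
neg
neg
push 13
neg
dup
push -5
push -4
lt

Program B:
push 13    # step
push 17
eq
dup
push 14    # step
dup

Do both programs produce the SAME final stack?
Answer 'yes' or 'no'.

Program A trace:
  After 'push -6': [-6]
  After 'neg': [6]
  After 'neg': [-6]
  After 'neg': [6]
  After 'push 13': [6, 13]
  After 'neg': [6, -13]
  After 'dup': [6, -13, -13]
  After 'push -5': [6, -13, -13, -5]
  After 'push -4': [6, -13, -13, -5, -4]
  After 'lt': [6, -13, -13, 1]
Program A final stack: [6, -13, -13, 1]

Program B trace:
  After 'push 13': [13]
  After 'push 17': [13, 17]
  After 'eq': [0]
  After 'dup': [0, 0]
  After 'push 14': [0, 0, 14]
  After 'dup': [0, 0, 14, 14]
Program B final stack: [0, 0, 14, 14]
Same: no

Answer: no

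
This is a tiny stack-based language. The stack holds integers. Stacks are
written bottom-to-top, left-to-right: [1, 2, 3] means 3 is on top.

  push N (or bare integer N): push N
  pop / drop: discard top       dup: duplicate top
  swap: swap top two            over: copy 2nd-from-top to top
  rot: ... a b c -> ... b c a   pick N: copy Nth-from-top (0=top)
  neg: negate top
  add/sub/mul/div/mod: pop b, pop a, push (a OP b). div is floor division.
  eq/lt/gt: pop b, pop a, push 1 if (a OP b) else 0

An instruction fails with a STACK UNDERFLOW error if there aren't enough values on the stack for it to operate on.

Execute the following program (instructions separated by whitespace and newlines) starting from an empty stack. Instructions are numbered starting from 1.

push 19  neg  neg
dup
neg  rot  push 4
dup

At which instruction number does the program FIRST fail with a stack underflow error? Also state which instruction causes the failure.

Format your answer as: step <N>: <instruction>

Step 1 ('push 19'): stack = [19], depth = 1
Step 2 ('neg'): stack = [-19], depth = 1
Step 3 ('neg'): stack = [19], depth = 1
Step 4 ('dup'): stack = [19, 19], depth = 2
Step 5 ('neg'): stack = [19, -19], depth = 2
Step 6 ('rot'): needs 3 value(s) but depth is 2 — STACK UNDERFLOW

Answer: step 6: rot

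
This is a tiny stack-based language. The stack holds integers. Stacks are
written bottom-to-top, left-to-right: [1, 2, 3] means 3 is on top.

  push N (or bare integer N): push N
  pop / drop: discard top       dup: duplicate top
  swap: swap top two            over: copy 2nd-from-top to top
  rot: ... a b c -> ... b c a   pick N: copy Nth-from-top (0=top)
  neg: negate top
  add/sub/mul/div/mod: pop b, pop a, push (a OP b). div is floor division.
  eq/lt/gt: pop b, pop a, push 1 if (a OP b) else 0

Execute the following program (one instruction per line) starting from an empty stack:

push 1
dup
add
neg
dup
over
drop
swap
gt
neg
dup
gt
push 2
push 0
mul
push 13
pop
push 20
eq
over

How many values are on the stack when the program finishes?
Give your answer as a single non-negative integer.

After 'push 1': stack = [1] (depth 1)
After 'dup': stack = [1, 1] (depth 2)
After 'add': stack = [2] (depth 1)
After 'neg': stack = [-2] (depth 1)
After 'dup': stack = [-2, -2] (depth 2)
After 'over': stack = [-2, -2, -2] (depth 3)
After 'drop': stack = [-2, -2] (depth 2)
After 'swap': stack = [-2, -2] (depth 2)
After 'gt': stack = [0] (depth 1)
After 'neg': stack = [0] (depth 1)
After 'dup': stack = [0, 0] (depth 2)
After 'gt': stack = [0] (depth 1)
After 'push 2': stack = [0, 2] (depth 2)
After 'push 0': stack = [0, 2, 0] (depth 3)
After 'mul': stack = [0, 0] (depth 2)
After 'push 13': stack = [0, 0, 13] (depth 3)
After 'pop': stack = [0, 0] (depth 2)
After 'push 20': stack = [0, 0, 20] (depth 3)
After 'eq': stack = [0, 0] (depth 2)
After 'over': stack = [0, 0, 0] (depth 3)

Answer: 3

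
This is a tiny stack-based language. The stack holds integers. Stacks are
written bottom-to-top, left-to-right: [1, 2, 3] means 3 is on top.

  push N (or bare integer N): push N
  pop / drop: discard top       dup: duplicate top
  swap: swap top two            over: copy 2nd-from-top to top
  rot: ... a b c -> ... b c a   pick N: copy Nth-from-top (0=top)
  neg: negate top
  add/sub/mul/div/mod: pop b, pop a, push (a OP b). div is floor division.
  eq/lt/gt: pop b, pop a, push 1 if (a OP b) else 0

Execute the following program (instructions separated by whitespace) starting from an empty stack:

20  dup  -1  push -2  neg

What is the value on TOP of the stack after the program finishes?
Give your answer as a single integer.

Answer: 2

Derivation:
After 'push 20': [20]
After 'dup': [20, 20]
After 'push -1': [20, 20, -1]
After 'push -2': [20, 20, -1, -2]
After 'neg': [20, 20, -1, 2]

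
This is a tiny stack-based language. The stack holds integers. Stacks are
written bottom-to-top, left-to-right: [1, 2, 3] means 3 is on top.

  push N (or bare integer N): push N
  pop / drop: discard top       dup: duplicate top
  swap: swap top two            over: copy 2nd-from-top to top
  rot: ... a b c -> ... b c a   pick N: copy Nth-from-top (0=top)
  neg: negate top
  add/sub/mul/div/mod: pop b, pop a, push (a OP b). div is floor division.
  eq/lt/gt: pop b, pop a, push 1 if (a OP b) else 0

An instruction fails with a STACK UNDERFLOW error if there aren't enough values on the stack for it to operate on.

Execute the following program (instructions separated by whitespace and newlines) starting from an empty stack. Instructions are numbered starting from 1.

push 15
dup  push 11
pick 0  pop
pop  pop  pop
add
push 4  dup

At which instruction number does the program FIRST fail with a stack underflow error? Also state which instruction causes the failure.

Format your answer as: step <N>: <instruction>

Answer: step 9: add

Derivation:
Step 1 ('push 15'): stack = [15], depth = 1
Step 2 ('dup'): stack = [15, 15], depth = 2
Step 3 ('push 11'): stack = [15, 15, 11], depth = 3
Step 4 ('pick 0'): stack = [15, 15, 11, 11], depth = 4
Step 5 ('pop'): stack = [15, 15, 11], depth = 3
Step 6 ('pop'): stack = [15, 15], depth = 2
Step 7 ('pop'): stack = [15], depth = 1
Step 8 ('pop'): stack = [], depth = 0
Step 9 ('add'): needs 2 value(s) but depth is 0 — STACK UNDERFLOW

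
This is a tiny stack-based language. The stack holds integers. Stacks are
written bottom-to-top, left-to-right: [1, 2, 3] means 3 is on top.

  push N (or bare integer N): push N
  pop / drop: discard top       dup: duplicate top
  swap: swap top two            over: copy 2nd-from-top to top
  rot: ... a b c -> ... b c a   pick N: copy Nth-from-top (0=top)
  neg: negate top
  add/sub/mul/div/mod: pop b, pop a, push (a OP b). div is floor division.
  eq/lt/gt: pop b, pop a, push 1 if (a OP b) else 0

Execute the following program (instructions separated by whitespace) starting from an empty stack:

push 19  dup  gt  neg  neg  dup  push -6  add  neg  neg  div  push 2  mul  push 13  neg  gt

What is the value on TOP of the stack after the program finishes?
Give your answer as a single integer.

Answer: 1

Derivation:
After 'push 19': [19]
After 'dup': [19, 19]
After 'gt': [0]
After 'neg': [0]
After 'neg': [0]
After 'dup': [0, 0]
After 'push -6': [0, 0, -6]
After 'add': [0, -6]
After 'neg': [0, 6]
After 'neg': [0, -6]
After 'div': [0]
After 'push 2': [0, 2]
After 'mul': [0]
After 'push 13': [0, 13]
After 'neg': [0, -13]
After 'gt': [1]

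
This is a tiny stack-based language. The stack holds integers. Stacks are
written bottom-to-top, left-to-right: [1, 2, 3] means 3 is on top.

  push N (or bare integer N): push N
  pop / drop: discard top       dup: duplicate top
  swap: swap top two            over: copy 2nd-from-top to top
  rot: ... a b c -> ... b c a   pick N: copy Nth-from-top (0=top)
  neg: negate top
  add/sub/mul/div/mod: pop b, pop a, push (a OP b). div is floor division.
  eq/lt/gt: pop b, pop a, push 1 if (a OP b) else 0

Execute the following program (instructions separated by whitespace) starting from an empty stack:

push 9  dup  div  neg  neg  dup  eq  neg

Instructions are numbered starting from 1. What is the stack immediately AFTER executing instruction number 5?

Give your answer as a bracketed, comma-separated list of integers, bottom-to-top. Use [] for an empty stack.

Answer: [1]

Derivation:
Step 1 ('push 9'): [9]
Step 2 ('dup'): [9, 9]
Step 3 ('div'): [1]
Step 4 ('neg'): [-1]
Step 5 ('neg'): [1]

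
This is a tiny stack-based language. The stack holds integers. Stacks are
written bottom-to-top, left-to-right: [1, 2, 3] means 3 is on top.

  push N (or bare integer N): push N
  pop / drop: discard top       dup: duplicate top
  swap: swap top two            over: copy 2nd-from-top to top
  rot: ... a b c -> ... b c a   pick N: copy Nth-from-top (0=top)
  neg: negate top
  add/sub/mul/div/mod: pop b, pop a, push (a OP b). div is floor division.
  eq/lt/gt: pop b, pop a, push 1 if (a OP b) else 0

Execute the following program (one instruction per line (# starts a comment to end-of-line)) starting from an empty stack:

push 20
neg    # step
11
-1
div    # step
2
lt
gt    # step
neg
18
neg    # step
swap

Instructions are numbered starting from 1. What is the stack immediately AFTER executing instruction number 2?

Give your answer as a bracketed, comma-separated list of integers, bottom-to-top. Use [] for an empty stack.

Step 1 ('push 20'): [20]
Step 2 ('neg'): [-20]

Answer: [-20]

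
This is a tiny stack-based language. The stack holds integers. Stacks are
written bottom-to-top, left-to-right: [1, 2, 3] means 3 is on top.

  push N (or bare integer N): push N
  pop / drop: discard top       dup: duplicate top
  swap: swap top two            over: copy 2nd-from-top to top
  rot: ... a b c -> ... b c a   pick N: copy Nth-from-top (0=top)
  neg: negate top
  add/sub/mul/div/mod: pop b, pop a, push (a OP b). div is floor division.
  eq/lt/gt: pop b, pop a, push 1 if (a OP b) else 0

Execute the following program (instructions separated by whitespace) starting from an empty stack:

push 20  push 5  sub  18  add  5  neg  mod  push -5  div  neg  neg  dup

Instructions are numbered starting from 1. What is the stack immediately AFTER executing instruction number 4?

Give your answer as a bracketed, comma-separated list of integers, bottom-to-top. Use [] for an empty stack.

Answer: [15, 18]

Derivation:
Step 1 ('push 20'): [20]
Step 2 ('push 5'): [20, 5]
Step 3 ('sub'): [15]
Step 4 ('18'): [15, 18]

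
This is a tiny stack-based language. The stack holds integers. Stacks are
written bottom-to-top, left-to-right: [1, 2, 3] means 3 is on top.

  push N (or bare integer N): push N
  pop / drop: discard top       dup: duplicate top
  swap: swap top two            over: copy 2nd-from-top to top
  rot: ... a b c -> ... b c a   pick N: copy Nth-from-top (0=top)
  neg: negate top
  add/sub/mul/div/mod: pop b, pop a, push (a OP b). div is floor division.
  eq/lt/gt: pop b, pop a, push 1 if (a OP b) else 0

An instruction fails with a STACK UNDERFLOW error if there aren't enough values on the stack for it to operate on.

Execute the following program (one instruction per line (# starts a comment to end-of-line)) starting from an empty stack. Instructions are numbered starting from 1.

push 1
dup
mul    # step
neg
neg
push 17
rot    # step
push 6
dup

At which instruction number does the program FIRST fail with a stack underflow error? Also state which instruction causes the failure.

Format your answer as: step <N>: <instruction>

Step 1 ('push 1'): stack = [1], depth = 1
Step 2 ('dup'): stack = [1, 1], depth = 2
Step 3 ('mul'): stack = [1], depth = 1
Step 4 ('neg'): stack = [-1], depth = 1
Step 5 ('neg'): stack = [1], depth = 1
Step 6 ('push 17'): stack = [1, 17], depth = 2
Step 7 ('rot'): needs 3 value(s) but depth is 2 — STACK UNDERFLOW

Answer: step 7: rot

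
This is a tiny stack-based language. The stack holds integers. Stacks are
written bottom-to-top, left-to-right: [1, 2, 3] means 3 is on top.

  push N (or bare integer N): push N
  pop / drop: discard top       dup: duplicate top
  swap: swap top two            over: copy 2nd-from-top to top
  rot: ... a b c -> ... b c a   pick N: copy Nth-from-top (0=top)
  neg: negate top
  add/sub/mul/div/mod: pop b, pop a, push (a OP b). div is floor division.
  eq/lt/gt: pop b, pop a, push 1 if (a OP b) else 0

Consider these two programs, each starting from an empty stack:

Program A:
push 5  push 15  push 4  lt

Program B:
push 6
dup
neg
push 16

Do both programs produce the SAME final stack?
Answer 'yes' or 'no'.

Program A trace:
  After 'push 5': [5]
  After 'push 15': [5, 15]
  After 'push 4': [5, 15, 4]
  After 'lt': [5, 0]
Program A final stack: [5, 0]

Program B trace:
  After 'push 6': [6]
  After 'dup': [6, 6]
  After 'neg': [6, -6]
  After 'push 16': [6, -6, 16]
Program B final stack: [6, -6, 16]
Same: no

Answer: no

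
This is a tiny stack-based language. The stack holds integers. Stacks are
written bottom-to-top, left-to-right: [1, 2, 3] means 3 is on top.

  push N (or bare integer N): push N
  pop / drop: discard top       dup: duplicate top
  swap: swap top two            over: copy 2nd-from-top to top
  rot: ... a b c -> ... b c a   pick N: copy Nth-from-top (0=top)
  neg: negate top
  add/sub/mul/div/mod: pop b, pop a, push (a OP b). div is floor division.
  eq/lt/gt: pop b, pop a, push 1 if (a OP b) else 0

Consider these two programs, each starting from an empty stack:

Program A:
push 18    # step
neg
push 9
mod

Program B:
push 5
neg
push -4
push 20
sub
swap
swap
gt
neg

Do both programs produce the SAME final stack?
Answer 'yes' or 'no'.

Program A trace:
  After 'push 18': [18]
  After 'neg': [-18]
  After 'push 9': [-18, 9]
  After 'mod': [0]
Program A final stack: [0]

Program B trace:
  After 'push 5': [5]
  After 'neg': [-5]
  After 'push -4': [-5, -4]
  After 'push 20': [-5, -4, 20]
  After 'sub': [-5, -24]
  After 'swap': [-24, -5]
  After 'swap': [-5, -24]
  After 'gt': [1]
  After 'neg': [-1]
Program B final stack: [-1]
Same: no

Answer: no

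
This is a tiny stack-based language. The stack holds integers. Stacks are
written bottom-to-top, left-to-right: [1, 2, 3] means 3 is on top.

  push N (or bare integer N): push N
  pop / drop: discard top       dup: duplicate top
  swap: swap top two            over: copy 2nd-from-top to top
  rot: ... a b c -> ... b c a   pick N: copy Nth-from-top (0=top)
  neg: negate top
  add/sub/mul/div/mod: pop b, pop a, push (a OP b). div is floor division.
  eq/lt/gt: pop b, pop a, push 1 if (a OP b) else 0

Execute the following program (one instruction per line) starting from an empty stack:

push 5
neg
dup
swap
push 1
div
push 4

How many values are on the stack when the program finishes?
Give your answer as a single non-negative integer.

Answer: 3

Derivation:
After 'push 5': stack = [5] (depth 1)
After 'neg': stack = [-5] (depth 1)
After 'dup': stack = [-5, -5] (depth 2)
After 'swap': stack = [-5, -5] (depth 2)
After 'push 1': stack = [-5, -5, 1] (depth 3)
After 'div': stack = [-5, -5] (depth 2)
After 'push 4': stack = [-5, -5, 4] (depth 3)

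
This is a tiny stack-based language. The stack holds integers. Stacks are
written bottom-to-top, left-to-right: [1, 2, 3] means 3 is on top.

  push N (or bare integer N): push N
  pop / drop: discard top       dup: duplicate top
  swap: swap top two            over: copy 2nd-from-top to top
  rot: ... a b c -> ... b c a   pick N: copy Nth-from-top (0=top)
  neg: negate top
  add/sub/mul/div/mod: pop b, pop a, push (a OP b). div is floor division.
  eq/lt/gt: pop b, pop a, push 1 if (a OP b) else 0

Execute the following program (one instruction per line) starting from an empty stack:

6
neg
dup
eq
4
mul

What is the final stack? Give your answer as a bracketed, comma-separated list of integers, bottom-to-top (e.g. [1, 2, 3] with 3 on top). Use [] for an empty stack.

After 'push 6': [6]
After 'neg': [-6]
After 'dup': [-6, -6]
After 'eq': [1]
After 'push 4': [1, 4]
After 'mul': [4]

Answer: [4]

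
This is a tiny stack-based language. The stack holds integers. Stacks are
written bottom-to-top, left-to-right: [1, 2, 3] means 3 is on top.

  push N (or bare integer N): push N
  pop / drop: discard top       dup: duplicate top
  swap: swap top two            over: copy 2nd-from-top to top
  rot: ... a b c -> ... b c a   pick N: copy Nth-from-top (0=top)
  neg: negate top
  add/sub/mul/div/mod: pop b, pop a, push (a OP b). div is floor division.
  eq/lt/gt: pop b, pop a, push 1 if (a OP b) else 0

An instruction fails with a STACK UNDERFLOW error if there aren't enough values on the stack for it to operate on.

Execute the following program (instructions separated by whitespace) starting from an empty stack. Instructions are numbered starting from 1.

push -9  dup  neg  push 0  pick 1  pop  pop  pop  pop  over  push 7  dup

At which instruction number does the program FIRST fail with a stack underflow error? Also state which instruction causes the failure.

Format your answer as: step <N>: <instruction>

Step 1 ('push -9'): stack = [-9], depth = 1
Step 2 ('dup'): stack = [-9, -9], depth = 2
Step 3 ('neg'): stack = [-9, 9], depth = 2
Step 4 ('push 0'): stack = [-9, 9, 0], depth = 3
Step 5 ('pick 1'): stack = [-9, 9, 0, 9], depth = 4
Step 6 ('pop'): stack = [-9, 9, 0], depth = 3
Step 7 ('pop'): stack = [-9, 9], depth = 2
Step 8 ('pop'): stack = [-9], depth = 1
Step 9 ('pop'): stack = [], depth = 0
Step 10 ('over'): needs 2 value(s) but depth is 0 — STACK UNDERFLOW

Answer: step 10: over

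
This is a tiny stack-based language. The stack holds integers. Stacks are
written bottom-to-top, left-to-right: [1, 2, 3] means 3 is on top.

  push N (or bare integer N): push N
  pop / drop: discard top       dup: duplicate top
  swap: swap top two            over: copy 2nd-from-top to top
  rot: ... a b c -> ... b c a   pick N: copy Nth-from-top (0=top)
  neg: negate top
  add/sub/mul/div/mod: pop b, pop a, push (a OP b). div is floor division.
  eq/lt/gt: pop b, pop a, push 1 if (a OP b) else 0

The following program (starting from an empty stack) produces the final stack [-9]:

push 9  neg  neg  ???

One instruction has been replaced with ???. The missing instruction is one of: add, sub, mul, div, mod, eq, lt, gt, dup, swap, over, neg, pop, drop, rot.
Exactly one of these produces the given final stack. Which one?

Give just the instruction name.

Stack before ???: [9]
Stack after ???:  [-9]
The instruction that transforms [9] -> [-9] is: neg

Answer: neg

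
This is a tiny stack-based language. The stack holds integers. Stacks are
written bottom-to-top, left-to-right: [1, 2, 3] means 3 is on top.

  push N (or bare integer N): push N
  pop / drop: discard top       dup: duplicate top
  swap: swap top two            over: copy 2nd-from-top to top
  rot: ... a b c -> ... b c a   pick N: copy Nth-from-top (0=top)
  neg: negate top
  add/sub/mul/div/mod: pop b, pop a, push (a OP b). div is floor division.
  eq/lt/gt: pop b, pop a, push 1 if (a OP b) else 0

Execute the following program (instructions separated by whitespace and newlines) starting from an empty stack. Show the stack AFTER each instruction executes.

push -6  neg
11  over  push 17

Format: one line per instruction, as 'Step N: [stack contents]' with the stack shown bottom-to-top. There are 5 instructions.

Step 1: [-6]
Step 2: [6]
Step 3: [6, 11]
Step 4: [6, 11, 6]
Step 5: [6, 11, 6, 17]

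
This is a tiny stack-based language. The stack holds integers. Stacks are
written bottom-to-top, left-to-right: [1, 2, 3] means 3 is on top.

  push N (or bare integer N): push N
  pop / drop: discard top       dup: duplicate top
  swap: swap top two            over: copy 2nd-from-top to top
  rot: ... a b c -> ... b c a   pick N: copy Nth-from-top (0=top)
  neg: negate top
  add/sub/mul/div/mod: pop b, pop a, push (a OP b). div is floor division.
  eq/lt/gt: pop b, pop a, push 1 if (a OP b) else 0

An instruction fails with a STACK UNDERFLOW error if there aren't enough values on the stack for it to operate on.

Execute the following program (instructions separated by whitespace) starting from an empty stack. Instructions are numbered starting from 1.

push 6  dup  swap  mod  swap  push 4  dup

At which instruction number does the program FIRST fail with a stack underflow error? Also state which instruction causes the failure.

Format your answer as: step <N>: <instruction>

Step 1 ('push 6'): stack = [6], depth = 1
Step 2 ('dup'): stack = [6, 6], depth = 2
Step 3 ('swap'): stack = [6, 6], depth = 2
Step 4 ('mod'): stack = [0], depth = 1
Step 5 ('swap'): needs 2 value(s) but depth is 1 — STACK UNDERFLOW

Answer: step 5: swap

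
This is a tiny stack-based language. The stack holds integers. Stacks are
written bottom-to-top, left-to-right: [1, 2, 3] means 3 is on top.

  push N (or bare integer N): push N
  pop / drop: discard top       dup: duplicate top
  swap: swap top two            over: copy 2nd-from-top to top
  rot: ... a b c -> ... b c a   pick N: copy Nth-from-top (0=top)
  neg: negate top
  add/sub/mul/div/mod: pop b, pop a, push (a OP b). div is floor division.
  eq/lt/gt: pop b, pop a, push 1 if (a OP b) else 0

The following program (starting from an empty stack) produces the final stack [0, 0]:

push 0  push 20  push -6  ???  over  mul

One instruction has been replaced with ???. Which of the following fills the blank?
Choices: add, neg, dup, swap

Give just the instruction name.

Answer: add

Derivation:
Stack before ???: [0, 20, -6]
Stack after ???:  [0, 14]
Checking each choice:
  add: MATCH
  neg: produces [0, 20, 120]
  dup: produces [0, 20, -6, 36]
  swap: produces [0, -6, -120]


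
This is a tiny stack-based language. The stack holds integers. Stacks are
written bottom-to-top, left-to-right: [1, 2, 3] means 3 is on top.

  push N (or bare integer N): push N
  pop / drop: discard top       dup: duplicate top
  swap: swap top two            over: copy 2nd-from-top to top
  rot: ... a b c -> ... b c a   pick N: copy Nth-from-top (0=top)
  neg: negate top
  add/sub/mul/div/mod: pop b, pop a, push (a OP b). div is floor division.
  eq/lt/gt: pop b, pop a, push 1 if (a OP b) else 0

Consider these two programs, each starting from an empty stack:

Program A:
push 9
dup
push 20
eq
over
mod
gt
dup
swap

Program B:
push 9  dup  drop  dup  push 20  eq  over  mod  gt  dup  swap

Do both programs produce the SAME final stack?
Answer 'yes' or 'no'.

Program A trace:
  After 'push 9': [9]
  After 'dup': [9, 9]
  After 'push 20': [9, 9, 20]
  After 'eq': [9, 0]
  After 'over': [9, 0, 9]
  After 'mod': [9, 0]
  After 'gt': [1]
  After 'dup': [1, 1]
  After 'swap': [1, 1]
Program A final stack: [1, 1]

Program B trace:
  After 'push 9': [9]
  After 'dup': [9, 9]
  After 'drop': [9]
  After 'dup': [9, 9]
  After 'push 20': [9, 9, 20]
  After 'eq': [9, 0]
  After 'over': [9, 0, 9]
  After 'mod': [9, 0]
  After 'gt': [1]
  After 'dup': [1, 1]
  After 'swap': [1, 1]
Program B final stack: [1, 1]
Same: yes

Answer: yes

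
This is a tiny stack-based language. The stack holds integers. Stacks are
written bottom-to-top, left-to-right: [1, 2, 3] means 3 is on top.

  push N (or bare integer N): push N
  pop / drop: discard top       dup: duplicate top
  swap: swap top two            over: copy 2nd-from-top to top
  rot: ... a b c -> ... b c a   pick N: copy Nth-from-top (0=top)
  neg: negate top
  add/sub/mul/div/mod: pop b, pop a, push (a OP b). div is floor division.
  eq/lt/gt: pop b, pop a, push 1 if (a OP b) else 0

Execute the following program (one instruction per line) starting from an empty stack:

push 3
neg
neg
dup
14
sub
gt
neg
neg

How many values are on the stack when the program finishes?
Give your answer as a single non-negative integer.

Answer: 1

Derivation:
After 'push 3': stack = [3] (depth 1)
After 'neg': stack = [-3] (depth 1)
After 'neg': stack = [3] (depth 1)
After 'dup': stack = [3, 3] (depth 2)
After 'push 14': stack = [3, 3, 14] (depth 3)
After 'sub': stack = [3, -11] (depth 2)
After 'gt': stack = [1] (depth 1)
After 'neg': stack = [-1] (depth 1)
After 'neg': stack = [1] (depth 1)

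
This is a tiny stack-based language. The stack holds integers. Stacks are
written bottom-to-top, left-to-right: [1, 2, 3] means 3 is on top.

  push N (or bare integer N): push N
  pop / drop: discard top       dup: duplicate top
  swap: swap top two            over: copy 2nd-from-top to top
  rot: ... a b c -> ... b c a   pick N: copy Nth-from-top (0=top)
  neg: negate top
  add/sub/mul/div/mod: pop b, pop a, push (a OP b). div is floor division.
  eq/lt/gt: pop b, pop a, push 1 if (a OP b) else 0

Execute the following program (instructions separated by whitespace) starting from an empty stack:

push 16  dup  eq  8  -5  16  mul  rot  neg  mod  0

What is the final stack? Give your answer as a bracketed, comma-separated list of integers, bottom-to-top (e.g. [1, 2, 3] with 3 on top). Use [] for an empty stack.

Answer: [8, 0, 0]

Derivation:
After 'push 16': [16]
After 'dup': [16, 16]
After 'eq': [1]
After 'push 8': [1, 8]
After 'push -5': [1, 8, -5]
After 'push 16': [1, 8, -5, 16]
After 'mul': [1, 8, -80]
After 'rot': [8, -80, 1]
After 'neg': [8, -80, -1]
After 'mod': [8, 0]
After 'push 0': [8, 0, 0]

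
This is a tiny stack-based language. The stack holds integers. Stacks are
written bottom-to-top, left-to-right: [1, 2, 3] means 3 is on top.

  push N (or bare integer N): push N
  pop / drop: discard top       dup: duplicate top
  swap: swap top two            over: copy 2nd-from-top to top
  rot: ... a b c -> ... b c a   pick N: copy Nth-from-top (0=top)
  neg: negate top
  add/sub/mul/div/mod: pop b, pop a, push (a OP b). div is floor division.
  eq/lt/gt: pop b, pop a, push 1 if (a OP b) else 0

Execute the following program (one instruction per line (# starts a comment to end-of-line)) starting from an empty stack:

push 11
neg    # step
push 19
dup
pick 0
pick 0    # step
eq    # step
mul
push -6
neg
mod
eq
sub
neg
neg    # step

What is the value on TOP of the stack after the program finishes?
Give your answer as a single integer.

Answer: -11

Derivation:
After 'push 11': [11]
After 'neg': [-11]
After 'push 19': [-11, 19]
After 'dup': [-11, 19, 19]
After 'pick 0': [-11, 19, 19, 19]
After 'pick 0': [-11, 19, 19, 19, 19]
After 'eq': [-11, 19, 19, 1]
After 'mul': [-11, 19, 19]
After 'push -6': [-11, 19, 19, -6]
After 'neg': [-11, 19, 19, 6]
After 'mod': [-11, 19, 1]
After 'eq': [-11, 0]
After 'sub': [-11]
After 'neg': [11]
After 'neg': [-11]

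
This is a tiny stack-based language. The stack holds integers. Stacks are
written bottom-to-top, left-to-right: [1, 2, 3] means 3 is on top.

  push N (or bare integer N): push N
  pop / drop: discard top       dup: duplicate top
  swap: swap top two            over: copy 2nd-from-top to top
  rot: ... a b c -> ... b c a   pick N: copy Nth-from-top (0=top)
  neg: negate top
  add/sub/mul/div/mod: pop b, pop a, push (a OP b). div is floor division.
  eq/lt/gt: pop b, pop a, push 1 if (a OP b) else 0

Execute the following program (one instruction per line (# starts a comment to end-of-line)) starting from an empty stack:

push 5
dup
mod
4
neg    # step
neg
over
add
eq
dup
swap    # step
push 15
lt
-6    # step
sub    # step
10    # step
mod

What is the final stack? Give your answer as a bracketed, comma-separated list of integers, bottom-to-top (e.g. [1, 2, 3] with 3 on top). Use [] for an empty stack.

Answer: [0, 7]

Derivation:
After 'push 5': [5]
After 'dup': [5, 5]
After 'mod': [0]
After 'push 4': [0, 4]
After 'neg': [0, -4]
After 'neg': [0, 4]
After 'over': [0, 4, 0]
After 'add': [0, 4]
After 'eq': [0]
After 'dup': [0, 0]
After 'swap': [0, 0]
After 'push 15': [0, 0, 15]
After 'lt': [0, 1]
After 'push -6': [0, 1, -6]
After 'sub': [0, 7]
After 'push 10': [0, 7, 10]
After 'mod': [0, 7]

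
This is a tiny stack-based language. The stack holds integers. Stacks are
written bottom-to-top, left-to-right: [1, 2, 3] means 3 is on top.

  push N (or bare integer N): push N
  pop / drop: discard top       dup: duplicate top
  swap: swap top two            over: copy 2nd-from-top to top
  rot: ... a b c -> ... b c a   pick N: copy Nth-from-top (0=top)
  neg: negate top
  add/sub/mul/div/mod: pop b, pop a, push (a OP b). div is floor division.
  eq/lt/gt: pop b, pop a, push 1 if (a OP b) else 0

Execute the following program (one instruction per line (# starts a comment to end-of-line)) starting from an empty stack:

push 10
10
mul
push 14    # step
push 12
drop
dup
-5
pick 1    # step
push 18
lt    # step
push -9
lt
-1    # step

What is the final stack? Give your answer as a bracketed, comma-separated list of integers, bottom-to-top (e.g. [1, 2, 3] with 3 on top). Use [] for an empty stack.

After 'push 10': [10]
After 'push 10': [10, 10]
After 'mul': [100]
After 'push 14': [100, 14]
After 'push 12': [100, 14, 12]
After 'drop': [100, 14]
After 'dup': [100, 14, 14]
After 'push -5': [100, 14, 14, -5]
After 'pick 1': [100, 14, 14, -5, 14]
After 'push 18': [100, 14, 14, -5, 14, 18]
After 'lt': [100, 14, 14, -5, 1]
After 'push -9': [100, 14, 14, -5, 1, -9]
After 'lt': [100, 14, 14, -5, 0]
After 'push -1': [100, 14, 14, -5, 0, -1]

Answer: [100, 14, 14, -5, 0, -1]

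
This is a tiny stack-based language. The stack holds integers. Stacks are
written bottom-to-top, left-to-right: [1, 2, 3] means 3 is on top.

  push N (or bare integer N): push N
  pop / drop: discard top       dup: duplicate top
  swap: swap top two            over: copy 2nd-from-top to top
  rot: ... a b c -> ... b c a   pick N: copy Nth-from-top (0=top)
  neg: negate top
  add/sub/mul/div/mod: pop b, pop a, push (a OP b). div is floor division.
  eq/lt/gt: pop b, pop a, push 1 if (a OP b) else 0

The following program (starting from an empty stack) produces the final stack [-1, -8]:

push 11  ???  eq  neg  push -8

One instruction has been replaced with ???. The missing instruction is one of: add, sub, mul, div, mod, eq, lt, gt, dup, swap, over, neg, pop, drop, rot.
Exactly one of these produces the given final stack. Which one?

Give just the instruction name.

Answer: dup

Derivation:
Stack before ???: [11]
Stack after ???:  [11, 11]
The instruction that transforms [11] -> [11, 11] is: dup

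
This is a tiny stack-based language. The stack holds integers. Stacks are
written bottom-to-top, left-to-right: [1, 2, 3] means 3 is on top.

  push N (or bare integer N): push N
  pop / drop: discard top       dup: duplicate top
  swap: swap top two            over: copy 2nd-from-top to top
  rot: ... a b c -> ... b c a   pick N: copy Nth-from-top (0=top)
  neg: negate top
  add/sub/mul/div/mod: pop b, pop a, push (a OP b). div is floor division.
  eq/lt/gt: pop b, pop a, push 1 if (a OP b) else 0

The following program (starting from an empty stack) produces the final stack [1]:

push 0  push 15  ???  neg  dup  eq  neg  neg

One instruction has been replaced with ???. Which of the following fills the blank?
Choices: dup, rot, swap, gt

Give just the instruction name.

Answer: gt

Derivation:
Stack before ???: [0, 15]
Stack after ???:  [0]
Checking each choice:
  dup: produces [0, 15, 1]
  rot: stack underflow (need 3, have 2)
  swap: produces [15, 1]
  gt: MATCH


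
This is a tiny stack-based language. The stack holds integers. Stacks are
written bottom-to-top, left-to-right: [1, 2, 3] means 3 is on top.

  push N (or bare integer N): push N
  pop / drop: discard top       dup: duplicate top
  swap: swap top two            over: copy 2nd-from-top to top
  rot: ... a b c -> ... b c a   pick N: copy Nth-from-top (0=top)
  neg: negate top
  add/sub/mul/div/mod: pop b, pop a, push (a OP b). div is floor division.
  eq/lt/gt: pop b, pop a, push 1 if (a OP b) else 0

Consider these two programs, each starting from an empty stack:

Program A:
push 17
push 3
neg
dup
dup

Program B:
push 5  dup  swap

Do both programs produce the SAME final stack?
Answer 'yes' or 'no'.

Program A trace:
  After 'push 17': [17]
  After 'push 3': [17, 3]
  After 'neg': [17, -3]
  After 'dup': [17, -3, -3]
  After 'dup': [17, -3, -3, -3]
Program A final stack: [17, -3, -3, -3]

Program B trace:
  After 'push 5': [5]
  After 'dup': [5, 5]
  After 'swap': [5, 5]
Program B final stack: [5, 5]
Same: no

Answer: no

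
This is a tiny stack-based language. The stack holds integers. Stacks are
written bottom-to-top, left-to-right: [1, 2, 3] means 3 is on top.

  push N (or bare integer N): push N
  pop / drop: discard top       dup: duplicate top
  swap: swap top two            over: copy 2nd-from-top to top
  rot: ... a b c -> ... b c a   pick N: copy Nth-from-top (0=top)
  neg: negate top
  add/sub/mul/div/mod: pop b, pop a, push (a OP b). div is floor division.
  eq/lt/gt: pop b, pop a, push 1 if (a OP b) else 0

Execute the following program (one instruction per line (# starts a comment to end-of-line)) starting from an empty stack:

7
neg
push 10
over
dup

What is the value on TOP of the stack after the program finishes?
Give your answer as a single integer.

Answer: -7

Derivation:
After 'push 7': [7]
After 'neg': [-7]
After 'push 10': [-7, 10]
After 'over': [-7, 10, -7]
After 'dup': [-7, 10, -7, -7]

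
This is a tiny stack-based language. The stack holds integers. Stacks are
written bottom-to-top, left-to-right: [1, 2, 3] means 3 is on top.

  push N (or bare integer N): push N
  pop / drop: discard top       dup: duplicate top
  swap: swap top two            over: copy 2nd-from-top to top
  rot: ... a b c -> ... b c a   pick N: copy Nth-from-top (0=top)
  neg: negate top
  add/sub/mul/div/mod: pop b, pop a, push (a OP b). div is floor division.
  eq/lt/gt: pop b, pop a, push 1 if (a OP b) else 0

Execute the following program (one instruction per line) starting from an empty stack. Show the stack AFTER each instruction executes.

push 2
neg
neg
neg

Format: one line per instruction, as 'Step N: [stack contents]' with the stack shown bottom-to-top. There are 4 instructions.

Step 1: [2]
Step 2: [-2]
Step 3: [2]
Step 4: [-2]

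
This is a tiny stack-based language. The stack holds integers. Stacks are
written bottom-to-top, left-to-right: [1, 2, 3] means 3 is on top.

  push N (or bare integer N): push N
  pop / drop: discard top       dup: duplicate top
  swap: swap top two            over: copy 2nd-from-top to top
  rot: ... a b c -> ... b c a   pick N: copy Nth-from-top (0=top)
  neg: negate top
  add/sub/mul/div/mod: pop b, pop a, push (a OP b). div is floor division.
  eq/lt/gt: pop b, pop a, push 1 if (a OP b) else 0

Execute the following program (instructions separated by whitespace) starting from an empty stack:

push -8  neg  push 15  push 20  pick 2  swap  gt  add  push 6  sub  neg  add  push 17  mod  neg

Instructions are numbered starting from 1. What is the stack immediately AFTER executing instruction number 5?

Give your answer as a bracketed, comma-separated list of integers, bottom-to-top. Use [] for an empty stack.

Answer: [8, 15, 20, 8]

Derivation:
Step 1 ('push -8'): [-8]
Step 2 ('neg'): [8]
Step 3 ('push 15'): [8, 15]
Step 4 ('push 20'): [8, 15, 20]
Step 5 ('pick 2'): [8, 15, 20, 8]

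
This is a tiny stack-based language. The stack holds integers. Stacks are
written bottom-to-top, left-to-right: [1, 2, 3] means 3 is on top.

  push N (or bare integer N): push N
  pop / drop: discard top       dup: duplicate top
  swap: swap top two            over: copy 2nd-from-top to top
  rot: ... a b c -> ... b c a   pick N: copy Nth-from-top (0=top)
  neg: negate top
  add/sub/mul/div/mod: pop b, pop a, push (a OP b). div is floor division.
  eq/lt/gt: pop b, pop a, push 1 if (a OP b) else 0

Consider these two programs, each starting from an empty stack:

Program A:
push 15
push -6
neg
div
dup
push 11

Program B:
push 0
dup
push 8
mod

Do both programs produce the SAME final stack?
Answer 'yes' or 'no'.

Program A trace:
  After 'push 15': [15]
  After 'push -6': [15, -6]
  After 'neg': [15, 6]
  After 'div': [2]
  After 'dup': [2, 2]
  After 'push 11': [2, 2, 11]
Program A final stack: [2, 2, 11]

Program B trace:
  After 'push 0': [0]
  After 'dup': [0, 0]
  After 'push 8': [0, 0, 8]
  After 'mod': [0, 0]
Program B final stack: [0, 0]
Same: no

Answer: no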